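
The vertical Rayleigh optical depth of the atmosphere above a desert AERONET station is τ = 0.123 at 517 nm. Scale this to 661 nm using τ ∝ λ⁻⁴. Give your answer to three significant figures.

0.0460

τ(661 nm) = τ(517 nm) × (517/661)⁴ = 0.123 × (0.7821)⁴ = 0.123 × 0.3742 = 0.0460.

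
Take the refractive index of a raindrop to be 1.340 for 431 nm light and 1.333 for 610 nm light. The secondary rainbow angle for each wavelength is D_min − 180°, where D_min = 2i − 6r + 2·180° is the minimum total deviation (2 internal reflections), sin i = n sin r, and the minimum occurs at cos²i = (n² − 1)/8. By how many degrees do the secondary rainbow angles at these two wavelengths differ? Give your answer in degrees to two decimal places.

1.82°

At 431 nm (n = 1.340): cos²i = 0.09945 → i = 71.618°, r = 45.088°, D_min = 232.709°, rainbow angle = 52.709°.
At 610 nm (n = 1.333): cos²i = 0.09711 → i = 71.843°, r = 45.466°, D_min = 230.891°, rainbow angle = 50.891°.
Angular width = |52.709° − 50.891°| = 1.818°.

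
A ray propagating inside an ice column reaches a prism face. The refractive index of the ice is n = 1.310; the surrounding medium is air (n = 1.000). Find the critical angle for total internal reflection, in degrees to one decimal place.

sin θ_c = n_air / n = 1.000 / 1.310 = 0.7634.
θ_c = arcsin(0.7634) = 49.76°.

49.8°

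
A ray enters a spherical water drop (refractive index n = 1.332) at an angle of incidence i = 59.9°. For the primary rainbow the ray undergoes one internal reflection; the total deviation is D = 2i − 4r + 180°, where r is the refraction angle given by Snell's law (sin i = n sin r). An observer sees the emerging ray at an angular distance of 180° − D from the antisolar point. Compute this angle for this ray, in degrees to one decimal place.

sin r = sin 59.9° / 1.332 = 0.8652/1.332 = 0.6495; r = 40.50°.
D = 2·59.9° − 4·40.50° + 180° = 119.80° − 162.02° + 180° = 137.78°.
Angle from antisolar point = 180° − D = 42.22°.

42.2°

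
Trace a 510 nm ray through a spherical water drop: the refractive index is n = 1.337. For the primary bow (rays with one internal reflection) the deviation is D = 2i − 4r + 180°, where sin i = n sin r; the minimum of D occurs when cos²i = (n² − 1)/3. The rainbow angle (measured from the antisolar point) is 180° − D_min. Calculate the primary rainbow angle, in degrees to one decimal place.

cos²i = (1.78757 − 1)/3 = 0.26252; i = arccos(0.51237) = 59.178°.
sin r = sin 59.178°/1.337 = 0.64231; r = 39.964°.
D_min = 2·59.178° − 4·39.964° + 180° = 138.500°.
Rainbow angle = 180° − D_min = 41.500°.

41.5°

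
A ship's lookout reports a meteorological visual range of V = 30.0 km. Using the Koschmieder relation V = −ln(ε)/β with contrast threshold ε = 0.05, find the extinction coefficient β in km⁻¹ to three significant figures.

0.0999 km⁻¹

β = −ln(0.05) / V = 2.996 / 30.0 = 0.0999 km⁻¹.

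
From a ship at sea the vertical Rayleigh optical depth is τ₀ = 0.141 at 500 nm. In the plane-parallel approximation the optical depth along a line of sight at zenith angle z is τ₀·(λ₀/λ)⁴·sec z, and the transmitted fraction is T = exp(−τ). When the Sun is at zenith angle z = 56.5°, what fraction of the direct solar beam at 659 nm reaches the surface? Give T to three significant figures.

0.919

sec 56.5° = 1.8118.
τ = 0.141 × (500/659)⁴ × 1.8118 = 0.141 × 0.3314 × 1.8118 = 0.0847.
T = exp(−0.0847) = 0.9188.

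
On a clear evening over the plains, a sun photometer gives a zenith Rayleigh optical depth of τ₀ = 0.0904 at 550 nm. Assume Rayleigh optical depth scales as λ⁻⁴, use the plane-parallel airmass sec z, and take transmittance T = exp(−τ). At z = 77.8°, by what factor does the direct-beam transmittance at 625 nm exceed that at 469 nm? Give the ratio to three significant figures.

Airmass: sec 77.8° = 4.7321.
τ(625 nm) = 0.0904 × (550/625)⁴ × 4.7321 = 0.0904 × 0.5997 × 4.7321 = 0.2565.
τ(469 nm) = 0.0904 × (550/469)⁴ × 4.7321 = 0.0904 × 1.8913 × 4.7321 = 0.8091.
T(625)/T(469) = exp(τ_B − τ_A) = exp(0.5525) = 1.7376.

1.74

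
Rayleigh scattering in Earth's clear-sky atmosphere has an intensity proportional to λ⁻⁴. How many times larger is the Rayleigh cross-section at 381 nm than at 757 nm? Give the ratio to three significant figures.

15.6

Rayleigh scattering ∝ λ⁻⁴, so the ratio of coefficients is the inverse fourth power of the wavelength ratio.
σ(381)/σ(757) = (757/381)⁴ = (1.9869)⁴ = 15.58.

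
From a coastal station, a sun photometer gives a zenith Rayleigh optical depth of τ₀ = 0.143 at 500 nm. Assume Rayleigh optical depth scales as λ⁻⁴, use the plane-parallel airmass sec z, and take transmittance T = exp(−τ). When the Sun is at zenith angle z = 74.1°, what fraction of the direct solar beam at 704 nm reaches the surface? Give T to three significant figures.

0.876

sec 74.1° = 3.6502.
τ = 0.143 × (500/704)⁴ × 3.6502 = 0.143 × 0.2544 × 3.6502 = 0.1328.
T = exp(−0.1328) = 0.8756.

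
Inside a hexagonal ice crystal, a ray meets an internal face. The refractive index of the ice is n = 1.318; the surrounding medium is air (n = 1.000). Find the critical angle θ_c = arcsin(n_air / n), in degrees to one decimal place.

49.4°

sin θ_c = n_air / n = 1.000 / 1.318 = 0.7587.
θ_c = arcsin(0.7587) = 49.35°.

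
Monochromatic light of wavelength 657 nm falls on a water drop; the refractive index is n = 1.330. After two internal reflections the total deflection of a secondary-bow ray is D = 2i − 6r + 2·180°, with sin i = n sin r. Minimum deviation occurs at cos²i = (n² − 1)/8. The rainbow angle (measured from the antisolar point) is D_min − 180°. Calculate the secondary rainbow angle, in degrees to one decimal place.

cos²i = (1.76890 − 1)/8 = 0.09611; i = arccos(0.31002) = 71.940°.
sin r = sin 71.940°/1.330 = 0.71483; r = 45.630°.
D_min = 2·71.940° − 6·45.630° + 360° = 230.101°.
Rainbow angle = D_min − 180° = 50.101°.

50.1°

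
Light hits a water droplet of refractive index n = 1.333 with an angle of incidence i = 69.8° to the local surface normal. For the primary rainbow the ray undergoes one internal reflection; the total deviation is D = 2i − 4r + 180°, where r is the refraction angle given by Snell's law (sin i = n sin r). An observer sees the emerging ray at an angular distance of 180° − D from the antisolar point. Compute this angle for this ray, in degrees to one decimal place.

39.4°

sin r = sin 69.8° / 1.333 = 0.9385/1.333 = 0.7040; r = 44.75°.
D = 2·69.8° − 4·44.75° + 180° = 139.60° − 179.01° + 180° = 140.59°.
Angle from antisolar point = 180° − D = 39.41°.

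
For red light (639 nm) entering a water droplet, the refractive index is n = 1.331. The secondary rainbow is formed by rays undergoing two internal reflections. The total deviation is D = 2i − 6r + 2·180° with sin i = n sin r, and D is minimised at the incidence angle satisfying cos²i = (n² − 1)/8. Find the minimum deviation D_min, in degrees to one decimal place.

230.4°

cos²i = (1.77156 − 1)/8 = 0.09645; i = arccos(0.31056) = 71.907°.
sin r = sin 71.907°/1.331 = 0.71417; r = 45.575°.
D_min = 2·71.907° − 6·45.575° + 360° = 230.365°.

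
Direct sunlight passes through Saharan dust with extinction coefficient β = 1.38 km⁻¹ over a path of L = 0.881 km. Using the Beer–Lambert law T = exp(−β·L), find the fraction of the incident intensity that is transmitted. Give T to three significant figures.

τ = β·L = 1.38 × 0.881 = 1.2158.
T = exp(−1.2158) = 0.2965.

0.296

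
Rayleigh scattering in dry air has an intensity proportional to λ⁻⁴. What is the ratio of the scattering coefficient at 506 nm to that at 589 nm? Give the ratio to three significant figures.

1.84

Rayleigh scattering ∝ λ⁻⁴, so the ratio of coefficients is the inverse fourth power of the wavelength ratio.
σ(506)/σ(589) = (589/506)⁴ = (1.1640)⁴ = 1.836.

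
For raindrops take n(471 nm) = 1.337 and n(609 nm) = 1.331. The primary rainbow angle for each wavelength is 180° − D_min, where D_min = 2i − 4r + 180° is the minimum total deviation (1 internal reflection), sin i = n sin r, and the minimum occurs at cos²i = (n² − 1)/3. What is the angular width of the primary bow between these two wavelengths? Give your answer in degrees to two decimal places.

0.87°

At 471 nm (n = 1.337): cos²i = 0.26252 → i = 59.178°, r = 39.964°, D_min = 138.500°, rainbow angle = 41.500°.
At 609 nm (n = 1.331): cos²i = 0.25719 → i = 59.527°, r = 40.356°, D_min = 137.630°, rainbow angle = 42.370°.
Angular width = |41.500° − 42.370°| = 0.870°.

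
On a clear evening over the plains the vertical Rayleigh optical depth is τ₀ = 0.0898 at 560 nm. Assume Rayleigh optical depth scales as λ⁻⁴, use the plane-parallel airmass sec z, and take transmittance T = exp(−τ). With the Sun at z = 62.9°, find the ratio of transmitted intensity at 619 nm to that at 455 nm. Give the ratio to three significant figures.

Airmass: sec 62.9° = 2.1952.
τ(619 nm) = 0.0898 × (560/619)⁴ × 2.1952 = 0.0898 × 0.6699 × 2.1952 = 0.1320.
τ(455 nm) = 0.0898 × (560/455)⁴ × 2.1952 = 0.0898 × 2.2946 × 2.1952 = 0.4523.
T(619)/T(455) = exp(τ_B − τ_A) = exp(0.3203) = 1.3775.

1.38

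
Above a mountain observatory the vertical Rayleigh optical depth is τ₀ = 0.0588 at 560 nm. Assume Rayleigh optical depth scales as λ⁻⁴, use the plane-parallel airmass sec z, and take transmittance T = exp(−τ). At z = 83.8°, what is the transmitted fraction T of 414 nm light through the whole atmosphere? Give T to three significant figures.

sec 83.8° = 9.2593.
τ = 0.0588 × (560/414)⁴ × 9.2593 = 0.0588 × 3.3477 × 9.2593 = 1.8227.
T = exp(−1.8227) = 0.1616.

0.162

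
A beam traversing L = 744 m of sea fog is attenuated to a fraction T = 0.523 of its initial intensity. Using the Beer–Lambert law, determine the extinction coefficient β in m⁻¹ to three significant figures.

Beer–Lambert: T = exp(−βL) ⇒ β = −ln(T)/L = −ln(0.523)/744 = 0.6482/744 = 0.0008712 m⁻¹.

0.000871 m⁻¹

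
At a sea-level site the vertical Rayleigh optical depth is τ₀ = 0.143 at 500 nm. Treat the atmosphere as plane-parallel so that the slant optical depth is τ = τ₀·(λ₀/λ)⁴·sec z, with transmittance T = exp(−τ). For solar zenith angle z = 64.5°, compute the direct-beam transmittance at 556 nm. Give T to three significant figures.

sec 64.5° = 2.3228.
τ = 0.143 × (500/556)⁴ × 2.3228 = 0.143 × 0.6540 × 2.3228 = 0.2172.
T = exp(−0.2172) = 0.8047.

0.805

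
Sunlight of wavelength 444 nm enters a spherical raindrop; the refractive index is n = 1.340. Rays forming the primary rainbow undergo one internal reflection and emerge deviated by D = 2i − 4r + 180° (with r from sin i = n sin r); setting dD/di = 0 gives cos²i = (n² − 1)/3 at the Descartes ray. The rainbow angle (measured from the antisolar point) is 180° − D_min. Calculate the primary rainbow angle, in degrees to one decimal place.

41.1°

cos²i = (1.79560 − 1)/3 = 0.26520; i = arccos(0.51498) = 59.004°.
sin r = sin 59.004°/1.340 = 0.63971; r = 39.770°.
D_min = 2·59.004° − 4·39.770° + 180° = 138.929°.
Rainbow angle = 180° − D_min = 41.071°.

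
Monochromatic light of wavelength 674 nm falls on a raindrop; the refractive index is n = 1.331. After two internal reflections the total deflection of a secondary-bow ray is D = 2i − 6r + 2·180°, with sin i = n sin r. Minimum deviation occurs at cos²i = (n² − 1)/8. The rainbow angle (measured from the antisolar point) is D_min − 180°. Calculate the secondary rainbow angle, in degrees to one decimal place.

50.4°

cos²i = (1.77156 − 1)/8 = 0.09645; i = arccos(0.31056) = 71.907°.
sin r = sin 71.907°/1.331 = 0.71417; r = 45.575°.
D_min = 2·71.907° − 6·45.575° + 360° = 230.365°.
Rainbow angle = D_min − 180° = 50.365°.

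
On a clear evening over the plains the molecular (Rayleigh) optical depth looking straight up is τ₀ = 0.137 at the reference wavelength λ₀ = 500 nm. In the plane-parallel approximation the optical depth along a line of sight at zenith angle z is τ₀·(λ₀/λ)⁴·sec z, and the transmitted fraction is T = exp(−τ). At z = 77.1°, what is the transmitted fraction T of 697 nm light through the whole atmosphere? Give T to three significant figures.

0.850

sec 77.1° = 4.4793.
τ = 0.137 × (500/697)⁴ × 4.4793 = 0.137 × 0.2648 × 4.4793 = 0.1625.
T = exp(−0.1625) = 0.8500.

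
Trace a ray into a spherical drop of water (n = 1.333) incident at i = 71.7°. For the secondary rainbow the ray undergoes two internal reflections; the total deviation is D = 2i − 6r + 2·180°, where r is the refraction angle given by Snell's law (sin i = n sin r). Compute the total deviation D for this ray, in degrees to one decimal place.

230.9°

sin r = sin 71.7° / 1.333 = 0.9494/1.333 = 0.7122; r = 45.42°.
D = 2·71.7° − 6·45.42° + 2·180° = 143.40° − 272.51° + 360° = 230.89°.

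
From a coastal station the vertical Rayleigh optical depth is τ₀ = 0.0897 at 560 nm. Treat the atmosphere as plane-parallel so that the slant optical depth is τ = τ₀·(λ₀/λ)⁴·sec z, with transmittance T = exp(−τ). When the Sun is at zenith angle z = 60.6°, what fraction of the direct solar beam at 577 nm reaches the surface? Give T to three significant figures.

0.850

sec 60.6° = 2.0371.
τ = 0.0897 × (560/577)⁴ × 2.0371 = 0.0897 × 0.8873 × 2.0371 = 0.1621.
T = exp(−0.1621) = 0.8503.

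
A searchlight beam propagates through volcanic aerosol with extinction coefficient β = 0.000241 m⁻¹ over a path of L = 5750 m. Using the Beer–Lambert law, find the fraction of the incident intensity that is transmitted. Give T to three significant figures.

τ = β·L = 0.000241 × 5750 = 1.3858.
T = exp(−1.3858) = 0.2501.

0.250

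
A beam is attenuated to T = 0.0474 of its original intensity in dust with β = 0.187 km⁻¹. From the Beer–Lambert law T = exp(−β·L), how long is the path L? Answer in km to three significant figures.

16.3 km

Beer–Lambert: T = exp(−βL) ⇒ L = −ln(T)/β = −ln(0.0474)/0.187 = 3.0491/0.187 = 16.31 km.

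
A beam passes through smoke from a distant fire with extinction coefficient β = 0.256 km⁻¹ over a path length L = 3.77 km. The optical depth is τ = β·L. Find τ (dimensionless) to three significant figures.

τ = β·L = 0.256 × 3.77 = 0.9651.

0.965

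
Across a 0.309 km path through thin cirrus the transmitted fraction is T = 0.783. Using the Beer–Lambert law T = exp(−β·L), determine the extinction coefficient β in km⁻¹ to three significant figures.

0.792 km⁻¹

Beer–Lambert: T = exp(−βL) ⇒ β = −ln(T)/L = −ln(0.783)/0.309 = 0.2446/0.309 = 0.7917 km⁻¹.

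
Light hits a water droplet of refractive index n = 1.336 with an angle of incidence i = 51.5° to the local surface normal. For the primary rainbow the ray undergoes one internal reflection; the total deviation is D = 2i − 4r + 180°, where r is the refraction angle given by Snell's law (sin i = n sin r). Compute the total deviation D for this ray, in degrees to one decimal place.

sin r = sin 51.5° / 1.336 = 0.7826/1.336 = 0.5858; r = 35.86°.
D = 2·51.5° − 4·35.86° + 180° = 103.00° − 143.43° + 180° = 139.57°.

139.6°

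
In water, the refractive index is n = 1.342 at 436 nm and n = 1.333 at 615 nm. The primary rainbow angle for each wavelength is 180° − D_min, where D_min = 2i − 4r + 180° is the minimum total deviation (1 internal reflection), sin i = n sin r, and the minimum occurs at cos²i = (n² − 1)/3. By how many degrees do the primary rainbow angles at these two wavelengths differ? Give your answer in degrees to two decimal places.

1.29°

At 436 nm (n = 1.342): cos²i = 0.26699 → i = 58.888°, r = 39.641°, D_min = 139.213°, rainbow angle = 40.787°.
At 615 nm (n = 1.333): cos²i = 0.25896 → i = 59.410°, r = 40.225°, D_min = 137.922°, rainbow angle = 42.078°.
Angular width = |40.787° − 42.078°| = 1.291°.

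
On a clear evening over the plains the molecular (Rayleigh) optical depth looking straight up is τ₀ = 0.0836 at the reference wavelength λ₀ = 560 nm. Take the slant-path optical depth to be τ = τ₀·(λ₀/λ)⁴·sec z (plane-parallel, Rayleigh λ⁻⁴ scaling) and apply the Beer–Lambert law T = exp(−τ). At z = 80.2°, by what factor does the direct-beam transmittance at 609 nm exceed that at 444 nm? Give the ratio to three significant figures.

2.44

Airmass: sec 80.2° = 5.8751.
τ(609 nm) = 0.0836 × (560/609)⁴ × 5.8751 = 0.0836 × 0.7150 × 5.8751 = 0.3512.
τ(444 nm) = 0.0836 × (560/444)⁴ × 5.8751 = 0.0836 × 2.5306 × 5.8751 = 1.2429.
T(609)/T(444) = exp(τ_B − τ_A) = exp(0.8918) = 2.4394.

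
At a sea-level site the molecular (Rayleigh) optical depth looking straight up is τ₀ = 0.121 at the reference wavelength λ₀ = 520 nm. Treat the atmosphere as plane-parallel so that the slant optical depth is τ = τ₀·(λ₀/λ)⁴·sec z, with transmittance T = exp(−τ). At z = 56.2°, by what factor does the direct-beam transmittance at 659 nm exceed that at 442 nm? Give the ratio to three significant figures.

Airmass: sec 56.2° = 1.7976.
τ(659 nm) = 0.121 × (520/659)⁴ × 1.7976 = 0.121 × 0.3877 × 1.7976 = 0.0843.
τ(442 nm) = 0.121 × (520/442)⁴ × 1.7976 = 0.121 × 1.9157 × 1.7976 = 0.4167.
T(659)/T(442) = exp(τ_B − τ_A) = exp(0.3324) = 1.3943.

1.39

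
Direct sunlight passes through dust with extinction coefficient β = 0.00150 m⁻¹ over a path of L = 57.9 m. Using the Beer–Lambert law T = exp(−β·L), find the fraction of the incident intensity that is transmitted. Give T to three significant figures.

τ = β·L = 0.00150 × 57.9 = 0.0868.
T = exp(−0.0868) = 0.9168.

0.917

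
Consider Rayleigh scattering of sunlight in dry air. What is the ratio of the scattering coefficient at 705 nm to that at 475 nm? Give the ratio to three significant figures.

Rayleigh scattering ∝ λ⁻⁴, so the ratio of coefficients is the inverse fourth power of the wavelength ratio.
σ(705)/σ(475) = (475/705)⁴ = (0.6738)⁴ = 0.2061.

0.206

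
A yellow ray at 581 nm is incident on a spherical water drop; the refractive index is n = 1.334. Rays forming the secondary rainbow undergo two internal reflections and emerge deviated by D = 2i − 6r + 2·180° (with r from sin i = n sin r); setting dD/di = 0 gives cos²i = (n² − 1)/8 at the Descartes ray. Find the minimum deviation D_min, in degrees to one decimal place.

cos²i = (1.77956 − 1)/8 = 0.09744; i = arccos(0.31216) = 71.810°.
sin r = sin 71.810°/1.334 = 0.71217; r = 45.411°.
D_min = 2·71.810° − 6·45.411° + 360° = 231.153°.

231.2°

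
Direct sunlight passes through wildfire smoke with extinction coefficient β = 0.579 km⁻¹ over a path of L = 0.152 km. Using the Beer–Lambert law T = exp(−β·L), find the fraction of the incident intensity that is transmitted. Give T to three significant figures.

0.916

τ = β·L = 0.579 × 0.152 = 0.0880.
T = exp(−0.0880) = 0.9158.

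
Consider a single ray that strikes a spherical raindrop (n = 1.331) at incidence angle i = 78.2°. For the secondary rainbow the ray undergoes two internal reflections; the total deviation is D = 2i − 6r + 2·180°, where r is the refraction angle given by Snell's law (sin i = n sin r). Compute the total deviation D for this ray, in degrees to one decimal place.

232.3°

sin r = sin 78.2° / 1.331 = 0.9789/1.331 = 0.7354; r = 47.34°.
D = 2·78.2° − 6·47.34° + 2·180° = 156.40° − 284.07° + 360° = 232.33°.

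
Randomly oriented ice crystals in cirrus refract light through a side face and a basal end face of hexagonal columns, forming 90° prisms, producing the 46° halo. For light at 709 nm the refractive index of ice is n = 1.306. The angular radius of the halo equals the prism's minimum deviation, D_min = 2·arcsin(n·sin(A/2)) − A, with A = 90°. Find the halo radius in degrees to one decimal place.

n·sin(A/2) = 1.306 × sin 45° = 1.306 × 0.7071 = 0.9235.
D_min = 2·arcsin(0.9235) − 90° = 2 × 67.440° − 90° = 44.881°.

44.9°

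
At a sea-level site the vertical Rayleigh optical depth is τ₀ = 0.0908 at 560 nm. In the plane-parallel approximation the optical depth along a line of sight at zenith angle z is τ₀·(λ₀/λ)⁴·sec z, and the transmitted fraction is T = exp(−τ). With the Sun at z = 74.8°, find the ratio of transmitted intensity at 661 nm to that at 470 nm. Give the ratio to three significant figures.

1.68

Airmass: sec 74.8° = 3.8140.
τ(661 nm) = 0.0908 × (560/661)⁴ × 3.8140 = 0.0908 × 0.5152 × 3.8140 = 0.1784.
τ(470 nm) = 0.0908 × (560/470)⁴ × 3.8140 = 0.0908 × 2.0154 × 3.8140 = 0.6980.
T(661)/T(470) = exp(τ_B − τ_A) = exp(0.5196) = 1.6813.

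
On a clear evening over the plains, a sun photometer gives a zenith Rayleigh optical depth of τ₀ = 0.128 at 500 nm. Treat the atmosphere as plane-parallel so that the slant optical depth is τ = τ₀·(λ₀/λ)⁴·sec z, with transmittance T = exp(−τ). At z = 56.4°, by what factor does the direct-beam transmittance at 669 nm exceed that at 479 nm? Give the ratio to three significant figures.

Airmass: sec 56.4° = 1.8070.
τ(669 nm) = 0.128 × (500/669)⁴ × 1.8070 = 0.128 × 0.3120 × 1.8070 = 0.0722.
τ(479 nm) = 0.128 × (500/479)⁴ × 1.8070 = 0.128 × 1.1872 × 1.8070 = 0.2746.
T(669)/T(479) = exp(τ_B − τ_A) = exp(0.2024) = 1.2244.

1.22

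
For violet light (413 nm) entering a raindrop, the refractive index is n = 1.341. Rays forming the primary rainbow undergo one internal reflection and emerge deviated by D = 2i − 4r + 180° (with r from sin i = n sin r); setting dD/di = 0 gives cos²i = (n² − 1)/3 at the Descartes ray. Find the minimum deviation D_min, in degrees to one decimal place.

cos²i = (1.79828 − 1)/3 = 0.26609; i = arccos(0.51584) = 58.946°.
sin r = sin 58.946°/1.341 = 0.63884; r = 39.705°.
D_min = 2·58.946° − 4·39.705° + 180° = 139.071°.

139.1°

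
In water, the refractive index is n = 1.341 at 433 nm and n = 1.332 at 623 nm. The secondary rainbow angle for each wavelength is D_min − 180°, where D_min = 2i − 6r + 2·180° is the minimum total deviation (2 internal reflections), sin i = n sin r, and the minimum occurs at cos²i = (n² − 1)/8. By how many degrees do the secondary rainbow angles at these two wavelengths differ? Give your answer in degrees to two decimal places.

2.34°

At 433 nm (n = 1.341): cos²i = 0.09979 → i = 71.586°, r = 45.034°, D_min = 232.966°, rainbow angle = 52.966°.
At 623 nm (n = 1.332): cos²i = 0.09678 → i = 71.875°, r = 45.520°, D_min = 230.628°, rainbow angle = 50.628°.
Angular width = |52.966° − 50.628°| = 2.337°.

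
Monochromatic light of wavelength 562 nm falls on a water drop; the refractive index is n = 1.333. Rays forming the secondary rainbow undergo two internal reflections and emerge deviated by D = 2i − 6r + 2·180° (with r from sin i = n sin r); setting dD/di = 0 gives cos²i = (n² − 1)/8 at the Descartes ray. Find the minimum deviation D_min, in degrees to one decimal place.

cos²i = (1.77689 − 1)/8 = 0.09711; i = arccos(0.31163) = 71.843°.
sin r = sin 71.843°/1.333 = 0.71283; r = 45.466°.
D_min = 2·71.843° − 6·45.466° + 360° = 230.891°.

230.9°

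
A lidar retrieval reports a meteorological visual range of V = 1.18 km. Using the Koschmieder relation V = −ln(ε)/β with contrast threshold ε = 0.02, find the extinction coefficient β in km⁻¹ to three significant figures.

3.32 km⁻¹

β = −ln(0.02) / V = 3.912 / 1.18 = 3.3153 km⁻¹.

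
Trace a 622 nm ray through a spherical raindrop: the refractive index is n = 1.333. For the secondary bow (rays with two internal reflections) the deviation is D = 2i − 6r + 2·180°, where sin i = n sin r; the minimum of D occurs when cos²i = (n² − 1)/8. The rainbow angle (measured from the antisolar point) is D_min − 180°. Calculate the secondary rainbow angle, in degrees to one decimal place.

50.9°

cos²i = (1.77689 − 1)/8 = 0.09711; i = arccos(0.31163) = 71.843°.
sin r = sin 71.843°/1.333 = 0.71283; r = 45.466°.
D_min = 2·71.843° − 6·45.466° + 360° = 230.891°.
Rainbow angle = D_min − 180° = 50.891°.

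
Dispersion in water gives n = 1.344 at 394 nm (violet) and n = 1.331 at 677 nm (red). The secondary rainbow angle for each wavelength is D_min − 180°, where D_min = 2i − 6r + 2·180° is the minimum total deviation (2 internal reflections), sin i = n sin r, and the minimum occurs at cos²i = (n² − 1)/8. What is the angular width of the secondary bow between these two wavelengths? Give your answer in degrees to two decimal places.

3.37°

At 394 nm (n = 1.344): cos²i = 0.10079 → i = 71.490°, r = 44.874°, D_min = 233.733°, rainbow angle = 53.733°.
At 677 nm (n = 1.331): cos²i = 0.09645 → i = 71.907°, r = 45.575°, D_min = 230.365°, rainbow angle = 50.365°.
Angular width = |53.733° − 50.365°| = 3.368°.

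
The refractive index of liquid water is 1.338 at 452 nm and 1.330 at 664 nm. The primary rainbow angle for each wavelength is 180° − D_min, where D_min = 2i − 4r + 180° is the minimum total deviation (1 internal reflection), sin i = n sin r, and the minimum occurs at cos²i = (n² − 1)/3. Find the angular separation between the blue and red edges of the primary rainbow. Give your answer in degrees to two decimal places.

At 452 nm (n = 1.338): cos²i = 0.26341 → i = 59.120°, r = 39.899°, D_min = 138.643°, rainbow angle = 41.357°.
At 664 nm (n = 1.330): cos²i = 0.25630 → i = 59.585°, r = 40.422°, D_min = 137.484°, rainbow angle = 42.516°.
Angular width = |41.357° − 42.516°| = 1.160°.

1.16°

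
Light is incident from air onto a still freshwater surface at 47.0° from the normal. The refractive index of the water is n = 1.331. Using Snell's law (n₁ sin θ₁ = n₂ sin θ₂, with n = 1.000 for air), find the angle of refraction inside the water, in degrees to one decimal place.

Snell: sin θ_r = sin θ_i / n = sin 47.0° / 1.331 = 0.7314 / 1.331 = 0.5495.
θ_r = arcsin(0.5495) = 33.33°.

33.3°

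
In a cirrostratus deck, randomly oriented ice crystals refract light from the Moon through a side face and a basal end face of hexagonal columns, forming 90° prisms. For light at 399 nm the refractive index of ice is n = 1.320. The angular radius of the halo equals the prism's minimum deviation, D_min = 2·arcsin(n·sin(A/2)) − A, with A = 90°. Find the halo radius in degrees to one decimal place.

n·sin(A/2) = 1.320 × sin 45° = 1.320 × 0.7071 = 0.9334.
D_min = 2·arcsin(0.9334) − 90° = 2 × 68.968° − 90° = 47.936°.

47.9°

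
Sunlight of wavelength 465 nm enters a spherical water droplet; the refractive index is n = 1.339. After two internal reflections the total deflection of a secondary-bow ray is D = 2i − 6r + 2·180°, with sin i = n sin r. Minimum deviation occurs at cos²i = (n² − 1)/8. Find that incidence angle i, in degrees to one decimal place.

71.6°

cos²i = (1.339² − 1)/8 = (1.79292 − 1)/8 = 0.09912.
cos i = 0.31483, so i = 71.650°.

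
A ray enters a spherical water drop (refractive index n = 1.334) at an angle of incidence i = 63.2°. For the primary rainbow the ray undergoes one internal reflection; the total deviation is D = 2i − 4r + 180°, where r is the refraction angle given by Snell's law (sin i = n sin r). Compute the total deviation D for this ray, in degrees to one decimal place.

138.4°

sin r = sin 63.2° / 1.334 = 0.8926/1.334 = 0.6691; r = 42.00°.
D = 2·63.2° − 4·42.00° + 180° = 126.40° − 167.99° + 180° = 138.41°.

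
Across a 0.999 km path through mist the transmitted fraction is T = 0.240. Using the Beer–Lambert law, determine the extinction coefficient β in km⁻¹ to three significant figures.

Beer–Lambert: T = exp(−βL) ⇒ β = −ln(T)/L = −ln(0.240)/0.999 = 1.4271/0.999 = 1.429 km⁻¹.

1.43 km⁻¹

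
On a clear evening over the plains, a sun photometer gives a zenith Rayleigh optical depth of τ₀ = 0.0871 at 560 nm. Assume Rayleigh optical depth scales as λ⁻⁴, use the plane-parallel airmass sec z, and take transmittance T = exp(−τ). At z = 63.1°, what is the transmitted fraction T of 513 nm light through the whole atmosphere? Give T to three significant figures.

sec 63.1° = 2.2103.
τ = 0.0871 × (560/513)⁴ × 2.2103 = 0.0871 × 1.4200 × 2.2103 = 0.2734.
T = exp(−0.2734) = 0.7608.

0.761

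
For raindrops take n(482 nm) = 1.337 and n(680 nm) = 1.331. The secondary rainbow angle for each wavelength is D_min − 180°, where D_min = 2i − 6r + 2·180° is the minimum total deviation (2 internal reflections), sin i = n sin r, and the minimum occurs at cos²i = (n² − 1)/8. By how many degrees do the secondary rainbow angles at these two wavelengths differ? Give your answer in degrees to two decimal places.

1.57°

At 482 nm (n = 1.337): cos²i = 0.09845 → i = 71.714°, r = 45.249°, D_min = 231.934°, rainbow angle = 51.934°.
At 680 nm (n = 1.331): cos²i = 0.09645 → i = 71.907°, r = 45.575°, D_min = 230.365°, rainbow angle = 50.365°.
Angular width = |51.934° − 50.365°| = 1.569°.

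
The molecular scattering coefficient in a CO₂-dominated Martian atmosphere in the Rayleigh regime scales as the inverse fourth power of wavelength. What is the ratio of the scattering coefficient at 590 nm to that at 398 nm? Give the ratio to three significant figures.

0.207

Rayleigh scattering ∝ λ⁻⁴, so the ratio of coefficients is the inverse fourth power of the wavelength ratio.
σ(590)/σ(398) = (398/590)⁴ = (0.6746)⁴ = 0.2071.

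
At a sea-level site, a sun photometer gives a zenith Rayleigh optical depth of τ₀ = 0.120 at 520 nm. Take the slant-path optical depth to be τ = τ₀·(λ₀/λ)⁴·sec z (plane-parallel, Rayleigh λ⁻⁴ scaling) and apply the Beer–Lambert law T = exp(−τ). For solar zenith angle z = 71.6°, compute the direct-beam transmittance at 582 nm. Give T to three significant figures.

sec 71.6° = 3.1681.
τ = 0.120 × (520/582)⁴ × 3.1681 = 0.120 × 0.6373 × 3.1681 = 0.2423.
T = exp(−0.2423) = 0.7848.

0.785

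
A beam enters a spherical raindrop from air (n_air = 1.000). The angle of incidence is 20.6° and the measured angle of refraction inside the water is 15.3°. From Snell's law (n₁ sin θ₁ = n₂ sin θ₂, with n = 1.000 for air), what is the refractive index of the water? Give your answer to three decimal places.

1.333

n = sin θ_i / sin θ_r = sin 20.6° / sin 15.3° = 0.3518 / 0.2639 = 1.3334.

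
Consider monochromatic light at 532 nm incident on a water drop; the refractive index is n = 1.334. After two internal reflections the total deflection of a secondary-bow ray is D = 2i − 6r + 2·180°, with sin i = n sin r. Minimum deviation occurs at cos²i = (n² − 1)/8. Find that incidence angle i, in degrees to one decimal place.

71.8°

cos²i = (1.334² − 1)/8 = (1.77956 − 1)/8 = 0.09744.
cos i = 0.31216, so i = 71.810°.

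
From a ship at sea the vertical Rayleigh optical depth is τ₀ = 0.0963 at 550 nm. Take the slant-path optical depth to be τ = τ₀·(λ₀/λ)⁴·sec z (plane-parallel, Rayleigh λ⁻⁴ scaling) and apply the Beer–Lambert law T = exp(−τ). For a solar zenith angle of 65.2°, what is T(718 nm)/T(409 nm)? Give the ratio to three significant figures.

Airmass: sec 65.2° = 2.3841.
τ(718 nm) = 0.0963 × (550/718)⁴ × 2.3841 = 0.0963 × 0.3443 × 2.3841 = 0.0790.
τ(409 nm) = 0.0963 × (550/409)⁴ × 2.3841 = 0.0963 × 3.2701 × 2.3841 = 0.7508.
T(718)/T(409) = exp(τ_B − τ_A) = exp(0.6717) = 1.9576.

1.96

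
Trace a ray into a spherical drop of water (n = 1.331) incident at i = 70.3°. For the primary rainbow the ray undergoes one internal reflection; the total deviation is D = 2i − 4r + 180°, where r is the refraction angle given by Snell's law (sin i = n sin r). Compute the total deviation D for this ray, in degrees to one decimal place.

140.5°

sin r = sin 70.3° / 1.331 = 0.9415/1.331 = 0.7073; r = 45.02°.
D = 2·70.3° − 4·45.02° + 180° = 140.60° − 180.08° + 180° = 140.52°.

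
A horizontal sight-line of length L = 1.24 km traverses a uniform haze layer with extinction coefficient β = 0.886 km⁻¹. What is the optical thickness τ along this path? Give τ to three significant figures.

τ = β·L = 0.886 × 1.24 = 1.0986.

1.10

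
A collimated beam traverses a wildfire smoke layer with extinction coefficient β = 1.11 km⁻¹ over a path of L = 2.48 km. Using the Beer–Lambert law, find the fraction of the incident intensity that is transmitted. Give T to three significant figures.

0.0637

τ = β·L = 1.11 × 2.48 = 2.7528.
T = exp(−2.7528) = 0.0637.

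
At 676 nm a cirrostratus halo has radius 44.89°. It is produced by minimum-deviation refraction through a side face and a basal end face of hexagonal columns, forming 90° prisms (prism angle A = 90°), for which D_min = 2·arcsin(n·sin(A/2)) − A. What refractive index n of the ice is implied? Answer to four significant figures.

Rearranging: n = sin((D_min + A)/2) / sin(A/2).
(D_min + A)/2 = (44.89° + 90°)/2 = 67.445°.
n = sin 67.445° / sin 45° = 0.9235 / 0.7071 = 1.3060.

1.306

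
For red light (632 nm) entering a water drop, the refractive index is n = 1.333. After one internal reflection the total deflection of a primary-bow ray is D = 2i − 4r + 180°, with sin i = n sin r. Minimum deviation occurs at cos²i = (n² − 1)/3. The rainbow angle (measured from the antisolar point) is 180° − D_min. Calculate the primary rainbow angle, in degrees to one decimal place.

42.1°

cos²i = (1.77689 − 1)/3 = 0.25896; i = arccos(0.50888) = 59.410°.
sin r = sin 59.410°/1.333 = 0.64579; r = 40.225°.
D_min = 2·59.410° − 4·40.225° + 180° = 137.922°.
Rainbow angle = 180° − D_min = 42.078°.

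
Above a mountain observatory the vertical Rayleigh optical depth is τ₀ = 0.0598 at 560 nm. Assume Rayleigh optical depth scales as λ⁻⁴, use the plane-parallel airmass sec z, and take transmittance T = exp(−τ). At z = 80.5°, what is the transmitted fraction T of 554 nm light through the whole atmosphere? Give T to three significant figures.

0.685

sec 80.5° = 6.0589.
τ = 0.0598 × (560/554)⁴ × 6.0589 = 0.0598 × 1.0440 × 6.0589 = 0.3783.
T = exp(−0.3783) = 0.6850.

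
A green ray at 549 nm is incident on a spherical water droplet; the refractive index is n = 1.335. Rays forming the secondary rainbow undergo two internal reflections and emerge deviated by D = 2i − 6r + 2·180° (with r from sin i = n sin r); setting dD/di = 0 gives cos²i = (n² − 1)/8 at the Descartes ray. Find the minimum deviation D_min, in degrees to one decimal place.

cos²i = (1.78222 − 1)/8 = 0.09778; i = arccos(0.31269) = 71.778°.
sin r = sin 71.778°/1.335 = 0.71150; r = 45.357°.
D_min = 2·71.778° − 6·45.357° + 360° = 231.414°.

231.4°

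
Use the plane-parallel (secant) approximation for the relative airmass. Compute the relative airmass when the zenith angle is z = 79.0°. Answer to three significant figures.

5.24

X = sec z = 1/cos 79.0° = 1/0.1908 = 5.2408.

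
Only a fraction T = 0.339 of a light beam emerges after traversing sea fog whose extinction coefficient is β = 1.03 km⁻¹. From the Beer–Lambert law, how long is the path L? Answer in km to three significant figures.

Beer–Lambert: T = exp(−βL) ⇒ L = −ln(T)/β = −ln(0.339)/1.03 = 1.0818/1.03 = 1.05 km.

1.05 km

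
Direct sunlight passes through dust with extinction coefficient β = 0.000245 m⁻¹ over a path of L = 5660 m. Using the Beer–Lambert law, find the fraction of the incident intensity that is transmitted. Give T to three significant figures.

τ = β·L = 0.000245 × 5660 = 1.3867.
T = exp(−1.3867) = 0.2499.

0.250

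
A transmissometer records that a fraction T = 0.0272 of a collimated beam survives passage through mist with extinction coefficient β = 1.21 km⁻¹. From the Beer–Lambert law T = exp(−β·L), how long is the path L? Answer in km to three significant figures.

2.98 km

Beer–Lambert: T = exp(−βL) ⇒ L = −ln(T)/β = −ln(0.0272)/1.21 = 3.6045/1.21 = 2.979 km.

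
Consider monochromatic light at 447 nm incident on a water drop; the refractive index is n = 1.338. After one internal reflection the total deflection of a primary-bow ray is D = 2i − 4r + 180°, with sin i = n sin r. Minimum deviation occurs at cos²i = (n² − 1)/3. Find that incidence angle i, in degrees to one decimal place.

cos²i = (1.338² − 1)/3 = (1.79024 − 1)/3 = 0.26341.
cos i = 0.51324, so i = 59.120°.

59.1°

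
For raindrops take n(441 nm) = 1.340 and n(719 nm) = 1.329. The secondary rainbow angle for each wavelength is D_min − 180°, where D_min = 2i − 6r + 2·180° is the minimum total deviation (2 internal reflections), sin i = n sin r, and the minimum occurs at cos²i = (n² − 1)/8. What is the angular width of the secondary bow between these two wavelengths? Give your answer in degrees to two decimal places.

At 441 nm (n = 1.340): cos²i = 0.09945 → i = 71.618°, r = 45.088°, D_min = 232.709°, rainbow angle = 52.709°.
At 719 nm (n = 1.329): cos²i = 0.09578 → i = 71.972°, r = 45.685°, D_min = 229.837°, rainbow angle = 49.837°.
Angular width = |52.709° − 49.837°| = 2.872°.

2.87°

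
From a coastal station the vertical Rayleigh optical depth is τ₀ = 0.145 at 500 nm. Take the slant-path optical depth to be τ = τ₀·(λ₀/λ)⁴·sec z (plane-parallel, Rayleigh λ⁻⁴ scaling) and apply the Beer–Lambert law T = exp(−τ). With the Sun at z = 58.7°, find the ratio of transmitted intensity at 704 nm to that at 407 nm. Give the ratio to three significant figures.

Airmass: sec 58.7° = 1.9249.
τ(704 nm) = 0.145 × (500/704)⁴ × 1.9249 = 0.145 × 0.2544 × 1.9249 = 0.0710.
τ(407 nm) = 0.145 × (500/407)⁴ × 1.9249 = 0.145 × 2.2777 × 1.9249 = 0.6357.
T(704)/T(407) = exp(τ_B − τ_A) = exp(0.5647) = 1.7589.

1.76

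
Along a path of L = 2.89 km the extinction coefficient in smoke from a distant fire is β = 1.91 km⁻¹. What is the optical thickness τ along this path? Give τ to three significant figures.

5.52

τ = β·L = 1.91 × 2.89 = 5.5199.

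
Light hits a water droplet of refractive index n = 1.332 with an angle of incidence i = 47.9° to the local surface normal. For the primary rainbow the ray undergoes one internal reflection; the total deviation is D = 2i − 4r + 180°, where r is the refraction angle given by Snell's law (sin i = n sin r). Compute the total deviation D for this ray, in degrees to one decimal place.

sin r = sin 47.9° / 1.332 = 0.7420/1.332 = 0.5570; r = 33.85°.
D = 2·47.9° − 4·33.85° + 180° = 95.80° − 135.41° + 180° = 140.39°.

140.4°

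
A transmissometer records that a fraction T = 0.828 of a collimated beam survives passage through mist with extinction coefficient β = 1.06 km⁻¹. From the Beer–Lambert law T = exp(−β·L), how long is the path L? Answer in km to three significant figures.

0.178 km

Beer–Lambert: T = exp(−βL) ⇒ L = −ln(T)/β = −ln(0.828)/1.06 = 0.1887/1.06 = 0.1781 km.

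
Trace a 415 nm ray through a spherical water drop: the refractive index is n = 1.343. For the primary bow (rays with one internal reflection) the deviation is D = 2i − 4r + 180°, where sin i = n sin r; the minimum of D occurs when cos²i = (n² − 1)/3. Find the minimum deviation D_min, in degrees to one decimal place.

cos²i = (1.80365 − 1)/3 = 0.26788; i = arccos(0.51757) = 58.830°.
sin r = sin 58.830°/1.343 = 0.63711; r = 39.577°.
D_min = 2·58.830° − 4·39.577° + 180° = 139.354°.

139.4°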